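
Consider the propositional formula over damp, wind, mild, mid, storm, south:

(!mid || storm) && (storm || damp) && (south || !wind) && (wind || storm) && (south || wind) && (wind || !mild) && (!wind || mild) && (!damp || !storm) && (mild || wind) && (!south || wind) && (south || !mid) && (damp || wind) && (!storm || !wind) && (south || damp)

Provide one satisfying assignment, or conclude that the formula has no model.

damp=true, wind=true, mild=true, mid=false, storm=false, south=true

Try mid = false.
Try storm = false.
The clause (damp) is unit, so damp = true.
The clause (wind) is unit, so wind = true.
The clause (south) is unit, so south = true.
The clause (mild) is unit, so mild = true.
All clauses are satisfied.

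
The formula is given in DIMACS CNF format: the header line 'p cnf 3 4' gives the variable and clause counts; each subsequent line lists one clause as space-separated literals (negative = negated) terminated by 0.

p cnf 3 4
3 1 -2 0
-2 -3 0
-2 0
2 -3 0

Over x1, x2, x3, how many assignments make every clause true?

2

There are 2^3 = 8 truth assignments over (x1, x2, x3).
Split on x3. With x3 = True, the clauses containing x3 are satisfied and ¬x3 drops from the rest; 0 of the 2^2 = 4 assignments to the other variables satisfy what remains.
With x3 = False, by the same count on the reduced clause set, 2 assignments work.
Total: 0 + 2 = 2.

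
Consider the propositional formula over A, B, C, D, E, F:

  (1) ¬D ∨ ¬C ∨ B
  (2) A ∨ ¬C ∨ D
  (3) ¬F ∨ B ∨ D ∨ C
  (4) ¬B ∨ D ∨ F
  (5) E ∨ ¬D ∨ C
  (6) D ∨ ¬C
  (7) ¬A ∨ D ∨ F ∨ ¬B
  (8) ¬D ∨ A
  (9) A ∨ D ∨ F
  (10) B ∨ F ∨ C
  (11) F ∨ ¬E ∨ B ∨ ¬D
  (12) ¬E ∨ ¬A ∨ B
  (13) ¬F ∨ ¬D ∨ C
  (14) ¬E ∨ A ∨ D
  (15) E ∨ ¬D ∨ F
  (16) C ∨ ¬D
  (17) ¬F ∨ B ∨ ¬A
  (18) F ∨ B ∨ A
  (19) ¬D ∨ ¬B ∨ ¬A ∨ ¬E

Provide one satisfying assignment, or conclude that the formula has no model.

Case D = False:
The clause (¬C) is unit, so C = False.
Case F = True:
The clause (B) is unit, so B = True.
Case E = False:
No clause remains; A is free.

A ↦ True, B ↦ True, C ↦ False, D ↦ False, E ↦ False, F ↦ True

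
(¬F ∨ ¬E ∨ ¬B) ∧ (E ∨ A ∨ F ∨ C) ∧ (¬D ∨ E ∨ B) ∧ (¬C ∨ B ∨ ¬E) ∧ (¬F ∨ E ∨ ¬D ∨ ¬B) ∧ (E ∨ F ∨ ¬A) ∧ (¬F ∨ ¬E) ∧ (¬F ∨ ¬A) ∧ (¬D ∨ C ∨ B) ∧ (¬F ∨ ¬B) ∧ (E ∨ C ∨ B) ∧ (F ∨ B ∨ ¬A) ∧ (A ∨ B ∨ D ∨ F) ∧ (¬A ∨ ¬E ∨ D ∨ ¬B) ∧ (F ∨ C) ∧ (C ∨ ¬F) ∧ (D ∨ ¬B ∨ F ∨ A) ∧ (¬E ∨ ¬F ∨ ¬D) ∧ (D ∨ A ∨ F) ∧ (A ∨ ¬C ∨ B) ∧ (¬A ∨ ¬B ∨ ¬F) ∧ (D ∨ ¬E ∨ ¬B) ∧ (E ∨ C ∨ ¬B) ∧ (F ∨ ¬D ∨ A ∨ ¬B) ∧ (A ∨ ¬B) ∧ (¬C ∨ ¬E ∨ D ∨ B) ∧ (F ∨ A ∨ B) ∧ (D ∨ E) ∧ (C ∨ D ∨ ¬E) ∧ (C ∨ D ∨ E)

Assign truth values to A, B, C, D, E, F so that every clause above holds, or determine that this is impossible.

A: True; B: True; C: True; D: True; E: True; F: False

Try F = False.
Unit clause (C) forces C = True.
Try B = True.
Unit clause (A) forces A = True.
Unit clause (E) forces E = True.
Unit clause (D) forces D = True.
This assignment satisfies each clause.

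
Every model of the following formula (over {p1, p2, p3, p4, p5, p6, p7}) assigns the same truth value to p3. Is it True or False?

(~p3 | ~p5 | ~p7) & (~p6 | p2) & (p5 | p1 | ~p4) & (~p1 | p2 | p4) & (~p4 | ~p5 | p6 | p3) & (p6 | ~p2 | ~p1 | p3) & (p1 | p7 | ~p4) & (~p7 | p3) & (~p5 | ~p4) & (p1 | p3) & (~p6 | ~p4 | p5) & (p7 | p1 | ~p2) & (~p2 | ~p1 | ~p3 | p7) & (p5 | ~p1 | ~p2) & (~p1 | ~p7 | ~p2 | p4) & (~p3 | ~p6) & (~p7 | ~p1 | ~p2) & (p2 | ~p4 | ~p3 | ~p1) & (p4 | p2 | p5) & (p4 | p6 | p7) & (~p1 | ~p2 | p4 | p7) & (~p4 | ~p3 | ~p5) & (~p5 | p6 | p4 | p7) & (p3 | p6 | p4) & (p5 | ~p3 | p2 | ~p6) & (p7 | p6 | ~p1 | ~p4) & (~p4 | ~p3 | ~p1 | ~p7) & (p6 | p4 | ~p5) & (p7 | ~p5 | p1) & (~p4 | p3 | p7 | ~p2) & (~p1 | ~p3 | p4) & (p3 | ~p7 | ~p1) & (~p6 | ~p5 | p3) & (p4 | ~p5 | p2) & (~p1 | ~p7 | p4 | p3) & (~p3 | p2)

Suppose p3 = 0.
(~p7) alone gives p7 = 0.
(p1) alone gives p1 = 1.
Try p6 = 0.
(~p2) alone gives p2 = 0.
(p4) alone gives p4 = 1.
Now (~p4) is unsatisfied and unit — conflict.
Undo p6 and try p6 = 1.
(p2) alone gives p2 = 1.
(p5) alone gives p5 = 1.
Now (~p5) is unsatisfied and unit — conflict.
Neither p6 = 1 nor p6 = 0 works.
So every satisfying assignment has p3 = True.

True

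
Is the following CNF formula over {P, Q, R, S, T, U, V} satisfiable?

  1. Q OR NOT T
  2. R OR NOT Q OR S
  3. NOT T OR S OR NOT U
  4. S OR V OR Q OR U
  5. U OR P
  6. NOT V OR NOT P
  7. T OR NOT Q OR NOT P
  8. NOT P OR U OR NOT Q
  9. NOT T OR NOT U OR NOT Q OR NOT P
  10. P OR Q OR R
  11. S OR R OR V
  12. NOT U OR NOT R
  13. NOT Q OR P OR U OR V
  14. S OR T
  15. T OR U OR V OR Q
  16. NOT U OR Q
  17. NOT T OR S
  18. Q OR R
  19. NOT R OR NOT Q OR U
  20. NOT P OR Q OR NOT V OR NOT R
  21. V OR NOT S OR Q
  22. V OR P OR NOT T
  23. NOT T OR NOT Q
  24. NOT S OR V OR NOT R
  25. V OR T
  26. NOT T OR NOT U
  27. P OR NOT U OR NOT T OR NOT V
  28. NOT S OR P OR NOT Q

No, unsatisfiable

Try Q = true.
Unit clause (NOT T) forces T = false.
Unit clause (NOT P) forces P = false.
Unit clause (U) forces U = true.
Unit clause (NOT R) forces R = false.
Unit clause (S) forces S = true.
That conflicts with the unit clause (NOT S).
Undo Q and try Q = false.
Unit clause (NOT T) forces T = false.
Unit clause (S) forces S = true.
Unit clause (NOT U) forces U = false.
Unit clause (P) forces P = true.
Unit clause (NOT V) forces V = false.
That conflicts with the unit clause (V).
Both values of Q lead to a conflict.
No assignment satisfies every clause.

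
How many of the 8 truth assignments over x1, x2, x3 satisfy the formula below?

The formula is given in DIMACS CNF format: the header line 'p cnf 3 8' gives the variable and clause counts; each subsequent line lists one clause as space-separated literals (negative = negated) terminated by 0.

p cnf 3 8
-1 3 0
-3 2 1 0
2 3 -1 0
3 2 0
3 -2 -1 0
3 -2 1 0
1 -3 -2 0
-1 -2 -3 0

1

There are 2^3 = 8 truth assignments over (x1, x2, x3).
Check each against the 8 clauses (columns in the order x1, x2, x3):
  F F F  ✗ fails (x3 ∨ x2)
  F F T  ✗ fails (¬x3 ∨ x2 ∨ x1)
  F T F  ✗ fails (x3 ∨ ¬x2 ∨ x1)
  F T T  ✗ fails (x1 ∨ ¬x3 ∨ ¬x2)
  T F F  ✗ fails (¬x1 ∨ x3)
  T F T  ✓ satisfies all
  T T F  ✗ fails (¬x1 ∨ x3)
  T T T  ✗ fails (¬x1 ∨ ¬x2 ∨ ¬x3)
1 of the 8 rows is a model.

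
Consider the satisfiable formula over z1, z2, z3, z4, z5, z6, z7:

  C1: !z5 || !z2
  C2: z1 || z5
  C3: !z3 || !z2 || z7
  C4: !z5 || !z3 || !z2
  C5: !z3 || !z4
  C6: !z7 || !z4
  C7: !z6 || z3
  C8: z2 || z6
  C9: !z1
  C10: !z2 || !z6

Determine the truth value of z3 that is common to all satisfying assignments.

True

Suppose z3 = false.
(!z6) alone gives z6 = false.
(z2) alone gives z2 = true.
(!z5) alone gives z5 = false.
(z1) alone gives z1 = true.
Now (!z1) is unsatisfied and unit — conflict.
So every satisfying assignment has z3 = True.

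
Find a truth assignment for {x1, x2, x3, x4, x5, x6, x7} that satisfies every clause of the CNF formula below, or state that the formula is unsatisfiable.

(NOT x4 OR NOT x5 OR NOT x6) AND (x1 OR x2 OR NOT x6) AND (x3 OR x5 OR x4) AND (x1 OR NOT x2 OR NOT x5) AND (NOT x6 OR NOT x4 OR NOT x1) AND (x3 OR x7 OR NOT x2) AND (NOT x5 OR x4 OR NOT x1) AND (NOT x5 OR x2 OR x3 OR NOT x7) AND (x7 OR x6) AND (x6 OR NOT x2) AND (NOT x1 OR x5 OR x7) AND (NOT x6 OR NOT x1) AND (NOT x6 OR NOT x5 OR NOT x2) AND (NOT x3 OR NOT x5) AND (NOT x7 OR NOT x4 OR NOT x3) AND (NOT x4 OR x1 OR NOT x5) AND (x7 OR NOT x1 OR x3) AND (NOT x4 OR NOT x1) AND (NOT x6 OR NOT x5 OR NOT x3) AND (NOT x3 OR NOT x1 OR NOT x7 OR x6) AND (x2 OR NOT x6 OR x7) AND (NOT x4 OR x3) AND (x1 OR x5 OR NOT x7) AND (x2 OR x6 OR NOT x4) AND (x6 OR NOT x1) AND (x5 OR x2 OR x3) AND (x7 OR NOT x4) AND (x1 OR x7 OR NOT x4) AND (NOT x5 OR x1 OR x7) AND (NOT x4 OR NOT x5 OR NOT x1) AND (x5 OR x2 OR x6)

x1: false,  x2: true,  x3: true,  x4: false,  x5: false,  x6: true,  x7: false

Suppose x7 = false.
From the singleton clause (x6), x6 = true.
From the singleton clause (NOT x1), x1 = false.
From the singleton clause (x2), x2 = true.
From the singleton clause (NOT x5), x5 = false.
From the singleton clause (x3), x3 = true.
From the singleton clause (NOT x4), x4 = false.
All clauses are satisfied.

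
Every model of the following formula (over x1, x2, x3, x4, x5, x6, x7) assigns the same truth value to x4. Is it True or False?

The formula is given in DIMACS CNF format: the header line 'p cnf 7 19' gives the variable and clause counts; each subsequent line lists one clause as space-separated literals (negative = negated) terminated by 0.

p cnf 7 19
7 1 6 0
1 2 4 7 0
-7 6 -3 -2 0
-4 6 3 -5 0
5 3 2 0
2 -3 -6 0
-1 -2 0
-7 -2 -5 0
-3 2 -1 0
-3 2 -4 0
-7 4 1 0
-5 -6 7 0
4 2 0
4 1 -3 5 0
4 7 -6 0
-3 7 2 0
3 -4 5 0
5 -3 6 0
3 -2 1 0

True

Suppose x4 = False.
Unit clause (x2) forces x2 = True.
Unit clause (¬x1) forces x1 = False.
Unit clause (¬x7) forces x7 = False.
Unit clause (x6) forces x6 = True.
But (¬x6) is also a unit clause — contradiction.
So every satisfying assignment has x4 = True.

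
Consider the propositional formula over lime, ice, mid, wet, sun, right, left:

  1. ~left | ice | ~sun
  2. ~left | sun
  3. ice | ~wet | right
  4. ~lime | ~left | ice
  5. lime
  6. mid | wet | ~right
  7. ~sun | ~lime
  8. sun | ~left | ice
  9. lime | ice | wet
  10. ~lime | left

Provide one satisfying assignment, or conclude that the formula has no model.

UNSATISFIABLE

Unit clause (lime) forces lime = 1.
Unit clause (~sun) forces sun = 0.
Unit clause (~left) forces left = 0.
But (left) is also a unit clause — contradiction.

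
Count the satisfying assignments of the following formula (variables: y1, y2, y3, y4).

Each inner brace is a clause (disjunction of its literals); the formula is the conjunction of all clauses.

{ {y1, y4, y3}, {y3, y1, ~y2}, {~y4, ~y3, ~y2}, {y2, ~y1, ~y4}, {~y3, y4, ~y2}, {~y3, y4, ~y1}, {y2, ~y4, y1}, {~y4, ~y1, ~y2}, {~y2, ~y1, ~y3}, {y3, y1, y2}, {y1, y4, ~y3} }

There are 2^4 = 16 truth assignments over (y1, y2, y3, y4).
Split on y2. With y2 = 1, the clauses containing y2 are satisfied and ~y2 drops from the rest; 1 of the 2^3 = 8 assignments to the other variables satisfy what remains.
With y2 = 0, by the same count on the reduced clause set, 1 assignment works.
Total: 1 + 1 = 2.

2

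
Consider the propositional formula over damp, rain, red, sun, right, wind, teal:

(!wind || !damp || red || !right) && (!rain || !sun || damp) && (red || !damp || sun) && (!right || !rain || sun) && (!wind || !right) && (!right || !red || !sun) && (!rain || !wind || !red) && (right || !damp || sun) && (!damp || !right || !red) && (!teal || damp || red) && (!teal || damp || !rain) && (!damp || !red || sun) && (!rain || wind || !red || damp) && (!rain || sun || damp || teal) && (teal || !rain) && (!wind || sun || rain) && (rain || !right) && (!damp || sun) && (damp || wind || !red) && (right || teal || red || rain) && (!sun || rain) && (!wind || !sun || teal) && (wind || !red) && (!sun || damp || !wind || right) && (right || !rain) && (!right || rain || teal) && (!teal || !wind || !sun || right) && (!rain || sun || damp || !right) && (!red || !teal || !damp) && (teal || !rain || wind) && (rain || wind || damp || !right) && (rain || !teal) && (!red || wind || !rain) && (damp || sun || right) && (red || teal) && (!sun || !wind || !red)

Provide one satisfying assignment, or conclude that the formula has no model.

damp: true; rain: true; red: false; sun: true; right: true; wind: false; teal: true

Branch on wind: set wind = false.
Unit clause (!red) forces red = false.
Unit clause (teal) forces teal = true.
Unit clause (damp) forces damp = true.
Unit clause (sun) forces sun = true.
Unit clause (rain) forces rain = true.
Unit clause (right) forces right = true.
All clauses are satisfied.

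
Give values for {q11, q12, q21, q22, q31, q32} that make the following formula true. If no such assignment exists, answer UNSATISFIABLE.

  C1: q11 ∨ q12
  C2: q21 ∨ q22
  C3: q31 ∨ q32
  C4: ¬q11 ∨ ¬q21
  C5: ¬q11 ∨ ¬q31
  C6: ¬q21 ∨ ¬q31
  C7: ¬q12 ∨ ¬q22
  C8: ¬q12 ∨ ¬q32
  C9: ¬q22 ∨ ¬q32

UNSATISFIABLE

Try q11 = True.
From the singleton clause (¬q21), q21 = False.
From the singleton clause (q22), q22 = True.
From the singleton clause (¬q31), q31 = False.
From the singleton clause (q32), q32 = True.
But (¬q32) is also a unit clause — contradiction.
Backtrack on q11: now try q11 = False.
From the singleton clause (q12), q12 = True.
From the singleton clause (¬q22), q22 = False.
From the singleton clause (q21), q21 = True.
From the singleton clause (¬q31), q31 = False.
From the singleton clause (q32), q32 = True.
But (¬q32) is also a unit clause — contradiction.
Both values of q11 lead to a conflict.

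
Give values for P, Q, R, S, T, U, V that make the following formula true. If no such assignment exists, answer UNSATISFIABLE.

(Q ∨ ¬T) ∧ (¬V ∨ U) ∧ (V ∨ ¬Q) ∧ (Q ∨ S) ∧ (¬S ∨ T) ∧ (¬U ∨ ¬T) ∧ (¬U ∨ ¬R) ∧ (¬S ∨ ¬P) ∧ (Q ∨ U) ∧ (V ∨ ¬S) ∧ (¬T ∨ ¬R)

P=False; Q=True; R=False; S=False; T=False; U=True; V=True

Branch on Q: set Q = True.
From the singleton clause (V), V = True.
From the singleton clause (U), U = True.
From the singleton clause (¬T), T = False.
From the singleton clause (¬S), S = False.
From the singleton clause (¬R), R = False.
Every clause is now satisfied; P is unconstrained.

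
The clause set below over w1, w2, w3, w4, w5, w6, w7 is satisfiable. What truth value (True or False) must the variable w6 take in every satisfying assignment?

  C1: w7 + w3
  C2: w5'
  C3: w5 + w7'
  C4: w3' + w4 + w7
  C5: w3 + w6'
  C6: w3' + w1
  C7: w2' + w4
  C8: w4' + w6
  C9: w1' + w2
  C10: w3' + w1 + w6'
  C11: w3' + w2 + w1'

True

Suppose w6 = 0.
Unit clause (w5') forces w5 = 0.
Unit clause (w7') forces w7 = 0.
Unit clause (w3) forces w3 = 1.
Unit clause (w4) forces w4 = 1.
Now (w4') is unsatisfied and unit — conflict.
So every satisfying assignment has w6 = True.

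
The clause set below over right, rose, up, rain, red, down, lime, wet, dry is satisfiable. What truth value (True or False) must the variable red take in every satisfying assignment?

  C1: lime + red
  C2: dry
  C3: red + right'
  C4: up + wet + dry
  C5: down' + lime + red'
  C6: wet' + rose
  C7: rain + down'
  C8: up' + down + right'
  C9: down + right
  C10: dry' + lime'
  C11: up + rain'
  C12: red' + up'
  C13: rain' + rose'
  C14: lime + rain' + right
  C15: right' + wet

True

Suppose red = 0.
Unit clause (lime) forces lime = 1.
Unit clause (dry) forces dry = 1.
Now (dry') is unsatisfied and unit — conflict.
So every satisfying assignment has red = True.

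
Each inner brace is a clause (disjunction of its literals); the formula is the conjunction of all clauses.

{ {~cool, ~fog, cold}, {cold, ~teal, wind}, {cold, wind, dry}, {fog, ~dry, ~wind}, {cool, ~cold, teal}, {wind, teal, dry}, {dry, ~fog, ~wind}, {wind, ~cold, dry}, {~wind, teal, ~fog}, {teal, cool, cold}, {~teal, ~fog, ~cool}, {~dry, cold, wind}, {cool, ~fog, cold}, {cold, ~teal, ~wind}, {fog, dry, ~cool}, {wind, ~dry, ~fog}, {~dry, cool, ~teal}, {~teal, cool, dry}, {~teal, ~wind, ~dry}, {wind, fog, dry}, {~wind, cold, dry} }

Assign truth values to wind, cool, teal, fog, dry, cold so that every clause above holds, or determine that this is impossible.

wind: 0, cool: 1, teal: 1, fog: 0, dry: 1, cold: 1

Try cool = 1.
Try fog = 0.
The clause (dry) is unit, so dry = 1.
The clause (~wind) is unit, so wind = 0.
The clause (cold) is unit, so cold = 1.
All clauses hold; teal can take either value.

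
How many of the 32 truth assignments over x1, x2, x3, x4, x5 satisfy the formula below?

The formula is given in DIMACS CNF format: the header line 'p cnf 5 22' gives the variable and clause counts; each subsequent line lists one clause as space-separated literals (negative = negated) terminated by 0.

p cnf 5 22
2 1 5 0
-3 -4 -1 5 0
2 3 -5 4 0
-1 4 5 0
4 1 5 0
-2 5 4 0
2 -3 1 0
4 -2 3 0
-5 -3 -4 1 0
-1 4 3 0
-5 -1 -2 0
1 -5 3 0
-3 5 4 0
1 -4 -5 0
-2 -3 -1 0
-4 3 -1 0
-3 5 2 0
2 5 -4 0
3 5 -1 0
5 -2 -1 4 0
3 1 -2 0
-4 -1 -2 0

4

There are 2^5 = 32 truth assignments over (x1, x2, x3, x4, x5).
Split on x3. With x3 = True, the clauses containing x3 are satisfied and ¬x3 drops from the rest; 4 of the 2^4 = 16 assignments to the other variables satisfy what remains.
With x3 = False, by the same count on the reduced clause set, 0 assignments work.
(One model: x1=F, x2=T, x3=T, x4=F, x5=T.)
Total: 4 + 0 = 4.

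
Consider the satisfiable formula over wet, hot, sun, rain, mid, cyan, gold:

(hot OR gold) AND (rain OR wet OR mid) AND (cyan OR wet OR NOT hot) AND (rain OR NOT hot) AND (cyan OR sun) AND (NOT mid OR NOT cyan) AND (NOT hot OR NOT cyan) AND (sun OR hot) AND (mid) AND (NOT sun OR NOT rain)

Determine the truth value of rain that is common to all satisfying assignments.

False

Suppose rain = true.
The clause (mid) is unit, so mid = true.
The clause (NOT cyan) is unit, so cyan = false.
The clause (sun) is unit, so sun = true.
Now (NOT sun) is unsatisfied and unit — conflict.
So every satisfying assignment has rain = False.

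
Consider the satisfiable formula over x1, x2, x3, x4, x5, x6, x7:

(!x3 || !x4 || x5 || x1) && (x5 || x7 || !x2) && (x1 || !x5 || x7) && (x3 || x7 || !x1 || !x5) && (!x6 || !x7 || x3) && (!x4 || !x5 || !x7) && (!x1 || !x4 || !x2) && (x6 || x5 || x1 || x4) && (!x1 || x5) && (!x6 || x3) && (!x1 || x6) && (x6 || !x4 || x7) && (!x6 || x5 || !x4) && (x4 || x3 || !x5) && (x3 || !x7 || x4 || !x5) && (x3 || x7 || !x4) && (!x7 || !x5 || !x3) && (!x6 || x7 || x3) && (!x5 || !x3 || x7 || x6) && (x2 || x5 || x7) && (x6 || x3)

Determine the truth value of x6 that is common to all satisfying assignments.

True

Suppose x6 = false.
Unit clause (!x1) forces x1 = false.
Unit clause (x3) forces x3 = true.
Try x4 = false.
Unit clause (x5) forces x5 = true.
Unit clause (x7) forces x7 = true.
But (!x7) is also a unit clause — contradiction.
Backtrack on x4: now try x4 = true.
Unit clause (x5) forces x5 = true.
Unit clause (x7) forces x7 = true.
But (!x7) is also a unit clause — contradiction.
Both values of x4 lead to a conflict.
So every satisfying assignment has x6 = True.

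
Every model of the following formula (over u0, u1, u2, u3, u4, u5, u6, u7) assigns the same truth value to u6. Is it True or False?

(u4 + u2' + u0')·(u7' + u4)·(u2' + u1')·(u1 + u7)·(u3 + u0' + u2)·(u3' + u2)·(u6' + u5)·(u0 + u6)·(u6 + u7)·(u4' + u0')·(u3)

True

Suppose u6 = 0.
Unit clause (u0) forces u0 = 1.
Unit clause (u7) forces u7 = 1.
Unit clause (u4) forces u4 = 1.
Now (u4') is unsatisfied and unit — conflict.
So every satisfying assignment has u6 = True.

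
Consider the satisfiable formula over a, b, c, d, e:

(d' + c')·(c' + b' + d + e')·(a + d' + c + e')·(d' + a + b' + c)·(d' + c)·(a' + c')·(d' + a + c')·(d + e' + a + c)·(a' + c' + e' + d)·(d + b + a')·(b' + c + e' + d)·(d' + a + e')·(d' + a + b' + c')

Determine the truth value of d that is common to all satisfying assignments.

False

Suppose d = 1.
(c') alone gives c = 0.
That conflicts with the unit clause (c).
So every satisfying assignment has d = False.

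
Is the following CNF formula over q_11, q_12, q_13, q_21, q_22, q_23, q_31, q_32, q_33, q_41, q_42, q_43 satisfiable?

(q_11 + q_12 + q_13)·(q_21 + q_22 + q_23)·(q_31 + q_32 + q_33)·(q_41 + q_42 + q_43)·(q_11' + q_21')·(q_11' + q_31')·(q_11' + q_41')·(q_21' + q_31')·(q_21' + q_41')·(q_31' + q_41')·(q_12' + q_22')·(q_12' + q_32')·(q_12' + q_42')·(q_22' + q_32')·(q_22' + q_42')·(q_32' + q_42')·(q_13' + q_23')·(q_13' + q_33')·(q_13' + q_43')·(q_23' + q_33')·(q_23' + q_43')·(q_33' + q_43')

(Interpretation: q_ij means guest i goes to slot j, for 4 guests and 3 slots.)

Suppose q_11 = 0.
Suppose q_12 = 1.
Unit clause (q_22') forces q_22 = 0.
Unit clause (q_32') forces q_32 = 0.
Unit clause (q_42') forces q_42 = 0.
Suppose q_21 = 1.
Unit clause (q_31') forces q_31 = 0.
Unit clause (q_33) forces q_33 = 1.
Unit clause (q_41') forces q_41 = 0.
Unit clause (q_43) forces q_43 = 1.
That conflicts with the unit clause (q_43').
Undo q_21 and try q_21 = 0.
Unit clause (q_23) forces q_23 = 1.
Unit clause (q_13') forces q_13 = 0.
Unit clause (q_33') forces q_33 = 0.
Unit clause (q_31) forces q_31 = 1.
Unit clause (q_41') forces q_41 = 0.
Unit clause (q_43) forces q_43 = 1.
That conflicts with the unit clause (q_43').
Neither q_21 = 1 nor q_21 = 0 works.
Undo q_12 and try q_12 = 0.
Unit clause (q_13) forces q_13 = 1.
Unit clause (q_23') forces q_23 = 0.
Unit clause (q_33') forces q_33 = 0.
Unit clause (q_43') forces q_43 = 0.
Suppose q_21 = 1.
Unit clause (q_31') forces q_31 = 0.
Unit clause (q_32) forces q_32 = 1.
Unit clause (q_41') forces q_41 = 0.
Unit clause (q_42) forces q_42 = 1.
That conflicts with the unit clause (q_42').
Undo q_21 and try q_21 = 0.
Unit clause (q_22) forces q_22 = 1.
Unit clause (q_32') forces q_32 = 0.
Unit clause (q_31) forces q_31 = 1.
Unit clause (q_41') forces q_41 = 0.
Unit clause (q_42) forces q_42 = 1.
That conflicts with the unit clause (q_42').
Neither q_21 = 1 nor q_21 = 0 works.
Neither q_12 = 1 nor q_12 = 0 works.
Undo q_11 and try q_11 = 1.
Unit clause (q_21') forces q_21 = 0.
Unit clause (q_31') forces q_31 = 0.
Unit clause (q_41') forces q_41 = 0.
Suppose q_22 = 1.
Unit clause (q_12') forces q_12 = 0.
Unit clause (q_32') forces q_32 = 0.
Unit clause (q_33) forces q_33 = 1.
Unit clause (q_42') forces q_42 = 0.
Unit clause (q_43) forces q_43 = 1.
That conflicts with the unit clause (q_43').
Undo q_22 and try q_22 = 0.
Unit clause (q_23) forces q_23 = 1.
Unit clause (q_13') forces q_13 = 0.
Unit clause (q_33') forces q_33 = 0.
Unit clause (q_32) forces q_32 = 1.
Unit clause (q_12') forces q_12 = 0.
Unit clause (q_42') forces q_42 = 0.
Unit clause (q_43) forces q_43 = 1.
That conflicts with the unit clause (q_43').
Neither q_22 = 1 nor q_22 = 0 works.
Neither q_11 = 1 nor q_11 = 0 works.
No assignment satisfies every clause.

Unsatisfiable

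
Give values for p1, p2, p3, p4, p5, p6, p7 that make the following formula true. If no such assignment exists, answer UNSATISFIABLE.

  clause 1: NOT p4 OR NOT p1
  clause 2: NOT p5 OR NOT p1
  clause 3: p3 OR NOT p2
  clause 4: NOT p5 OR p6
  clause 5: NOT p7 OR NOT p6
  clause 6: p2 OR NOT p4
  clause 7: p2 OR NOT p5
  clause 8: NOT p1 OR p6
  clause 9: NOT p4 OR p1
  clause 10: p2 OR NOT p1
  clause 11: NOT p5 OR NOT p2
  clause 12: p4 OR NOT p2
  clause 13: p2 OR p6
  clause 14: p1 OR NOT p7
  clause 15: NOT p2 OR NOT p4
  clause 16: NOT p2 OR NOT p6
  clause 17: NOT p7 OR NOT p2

Branch on p4: set p4 = false.
(NOT p2) alone gives p2 = false.
(NOT p5) alone gives p5 = false.
(NOT p1) alone gives p1 = false.
(p6) alone gives p6 = true.
(NOT p7) alone gives p7 = false.
No clause remains; p3 is free.

p1: false, p2: false, p3: false, p4: false, p5: false, p6: true, p7: false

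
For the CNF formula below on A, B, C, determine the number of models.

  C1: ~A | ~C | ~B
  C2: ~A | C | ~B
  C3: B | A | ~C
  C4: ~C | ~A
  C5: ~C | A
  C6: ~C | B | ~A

There are 2^3 = 8 truth assignments over (A, B, C).
Check each against the 6 clauses (columns in the order A, B, C):
  F F F  ✓ satisfies all
  F F T  ✗ fails (B | A | ~C)
  F T F  ✓ satisfies all
  F T T  ✗ fails (~C | A)
  T F F  ✓ satisfies all
  T F T  ✗ fails (~C | ~A)
  T T F  ✗ fails (~A | C | ~B)
  T T T  ✗ fails (~A | ~C | ~B)
3 of the 8 rows are models.

3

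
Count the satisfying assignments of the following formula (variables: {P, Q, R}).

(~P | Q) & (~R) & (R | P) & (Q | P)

There are 2^3 = 8 truth assignments over (P, Q, R).
Split on R. With R = 1, the clauses containing R are satisfied and ~R drops from the rest; 0 of the 2^2 = 4 assignments to the other variables satisfy what remains.
With R = 0, by the same count on the reduced clause set, 1 assignment works.
Total: 0 + 1 = 1.

1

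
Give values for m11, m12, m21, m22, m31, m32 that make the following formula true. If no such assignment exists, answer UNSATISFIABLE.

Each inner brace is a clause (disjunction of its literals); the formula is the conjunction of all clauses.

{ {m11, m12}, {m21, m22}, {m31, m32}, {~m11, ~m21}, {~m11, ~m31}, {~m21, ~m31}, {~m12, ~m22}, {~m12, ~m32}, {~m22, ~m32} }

UNSATISFIABLE

Case m11 = 1:
Unit clause (~m21) forces m21 = 0.
Unit clause (m22) forces m22 = 1.
Unit clause (~m31) forces m31 = 0.
Unit clause (m32) forces m32 = 1.
Now (~m32) is unsatisfied and unit — conflict.
Backtrack on m11: now try m11 = 0.
Unit clause (m12) forces m12 = 1.
Unit clause (~m22) forces m22 = 0.
Unit clause (m21) forces m21 = 1.
Unit clause (~m31) forces m31 = 0.
Unit clause (m32) forces m32 = 1.
Now (~m32) is unsatisfied and unit — conflict.
Either choice for m11 ends in contradiction.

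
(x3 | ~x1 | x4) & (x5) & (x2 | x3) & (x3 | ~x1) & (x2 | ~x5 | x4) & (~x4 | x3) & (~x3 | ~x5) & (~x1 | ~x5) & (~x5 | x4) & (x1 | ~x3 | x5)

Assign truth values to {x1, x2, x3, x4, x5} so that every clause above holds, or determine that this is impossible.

From the singleton clause (x5), x5 = 1.
From the singleton clause (~x3), x3 = 0.
From the singleton clause (x2), x2 = 1.
From the singleton clause (~x1), x1 = 0.
From the singleton clause (~x4), x4 = 0.
But (x4) is also a unit clause — contradiction.

UNSATISFIABLE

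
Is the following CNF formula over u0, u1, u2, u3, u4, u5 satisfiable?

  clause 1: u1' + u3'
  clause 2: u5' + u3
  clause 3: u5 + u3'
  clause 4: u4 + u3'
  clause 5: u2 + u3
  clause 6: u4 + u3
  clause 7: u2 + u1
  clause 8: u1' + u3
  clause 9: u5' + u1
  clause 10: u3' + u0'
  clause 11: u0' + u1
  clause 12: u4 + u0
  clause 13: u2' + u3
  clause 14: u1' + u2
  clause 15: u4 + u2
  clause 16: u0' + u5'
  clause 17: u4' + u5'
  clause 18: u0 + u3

Unsatisfiable

Try u1 = 0.
The clause (u2) is unit, so u2 = 1.
The clause (u5') is unit, so u5 = 0.
The clause (u3') is unit, so u3 = 0.
That conflicts with the unit clause (u3).
Backtrack on u1: now try u1 = 1.
The clause (u3') is unit, so u3 = 0.
That conflicts with the unit clause (u3).
Both values of u1 lead to a conflict.
No assignment satisfies every clause.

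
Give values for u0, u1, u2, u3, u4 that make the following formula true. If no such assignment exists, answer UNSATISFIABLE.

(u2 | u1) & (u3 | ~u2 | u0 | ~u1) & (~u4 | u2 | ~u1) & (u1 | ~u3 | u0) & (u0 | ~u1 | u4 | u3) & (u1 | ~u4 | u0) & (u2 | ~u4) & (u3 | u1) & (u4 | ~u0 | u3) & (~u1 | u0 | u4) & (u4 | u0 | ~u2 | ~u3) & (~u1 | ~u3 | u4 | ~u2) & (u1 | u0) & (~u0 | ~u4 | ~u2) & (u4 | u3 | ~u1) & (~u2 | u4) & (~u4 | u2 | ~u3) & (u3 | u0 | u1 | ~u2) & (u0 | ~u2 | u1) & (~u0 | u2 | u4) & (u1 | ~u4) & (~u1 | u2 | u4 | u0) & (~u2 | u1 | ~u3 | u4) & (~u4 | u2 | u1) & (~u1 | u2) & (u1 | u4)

u0=0,  u1=1,  u2=1,  u3=1,  u4=1

Try u2 = 1.
From the singleton clause (u4), u4 = 1.
From the singleton clause (~u0), u0 = 0.
From the singleton clause (u1), u1 = 1.
From the singleton clause (u3), u3 = 1.
This assignment satisfies each clause.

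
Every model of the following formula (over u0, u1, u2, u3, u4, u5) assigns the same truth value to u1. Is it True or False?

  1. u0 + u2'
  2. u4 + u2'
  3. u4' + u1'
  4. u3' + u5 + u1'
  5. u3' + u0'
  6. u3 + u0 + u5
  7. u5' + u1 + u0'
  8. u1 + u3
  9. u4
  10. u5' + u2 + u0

False

Suppose u1 = 1.
From the singleton clause (u4'), u4 = 0.
But (u4) is also a unit clause — contradiction.
So every satisfying assignment has u1 = False.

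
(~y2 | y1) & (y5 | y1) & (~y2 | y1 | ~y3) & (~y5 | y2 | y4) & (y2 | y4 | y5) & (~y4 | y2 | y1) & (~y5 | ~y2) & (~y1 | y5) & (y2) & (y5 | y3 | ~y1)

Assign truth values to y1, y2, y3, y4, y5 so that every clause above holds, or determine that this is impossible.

UNSATISFIABLE

(y2) alone gives y2 = 1.
(y1) alone gives y1 = 1.
(~y5) alone gives y5 = 0.
Now (y5) is unsatisfied and unit — conflict.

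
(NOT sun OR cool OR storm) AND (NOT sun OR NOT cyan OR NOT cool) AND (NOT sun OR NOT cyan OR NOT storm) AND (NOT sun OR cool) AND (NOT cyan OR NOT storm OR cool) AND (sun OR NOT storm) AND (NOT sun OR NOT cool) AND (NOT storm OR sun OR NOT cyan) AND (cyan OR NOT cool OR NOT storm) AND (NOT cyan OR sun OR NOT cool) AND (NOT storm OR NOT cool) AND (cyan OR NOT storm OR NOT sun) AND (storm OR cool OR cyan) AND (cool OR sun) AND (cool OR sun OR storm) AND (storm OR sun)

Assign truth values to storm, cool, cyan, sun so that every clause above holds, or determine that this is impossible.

Case sun = false:
The clause (NOT storm) is unit, so storm = false.
But (storm) is also a unit clause — contradiction.
That branch fails; take sun = true instead.
The clause (cool) is unit, so cool = true.
But (NOT cool) is also a unit clause — contradiction.
Both values of sun lead to a conflict.

UNSATISFIABLE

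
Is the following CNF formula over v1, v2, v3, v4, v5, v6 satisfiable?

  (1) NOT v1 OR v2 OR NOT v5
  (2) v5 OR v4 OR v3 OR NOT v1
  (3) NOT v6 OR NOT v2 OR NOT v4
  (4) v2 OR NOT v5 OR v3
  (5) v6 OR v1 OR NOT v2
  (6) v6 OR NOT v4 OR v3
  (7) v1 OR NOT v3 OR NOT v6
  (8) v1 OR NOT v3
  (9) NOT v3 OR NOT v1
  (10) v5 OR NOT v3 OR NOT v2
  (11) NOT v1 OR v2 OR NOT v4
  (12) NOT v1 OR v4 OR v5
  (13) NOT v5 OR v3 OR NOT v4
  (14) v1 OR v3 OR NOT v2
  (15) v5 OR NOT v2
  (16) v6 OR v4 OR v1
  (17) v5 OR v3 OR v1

Try v1 = true.
The clause (NOT v3) is unit, so v3 = false.
Try v2 = true.
The clause (v5) is unit, so v5 = true.
The clause (NOT v4) is unit, so v4 = false.
Every clause is now satisfied; v6 is unconstrained.
A satisfying assignment: v1 ↦ true,  v2 ↦ true,  v3 ↦ false,  v4 ↦ false,  v5 ↦ true,  v6 ↦ true.

Yes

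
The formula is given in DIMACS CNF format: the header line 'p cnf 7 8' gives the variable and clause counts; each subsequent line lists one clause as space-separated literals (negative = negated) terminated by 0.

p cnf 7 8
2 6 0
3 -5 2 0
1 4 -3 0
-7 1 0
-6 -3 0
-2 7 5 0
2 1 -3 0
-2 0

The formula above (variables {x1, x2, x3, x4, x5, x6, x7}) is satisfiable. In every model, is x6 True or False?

Suppose x6 = False.
The clause (x2) is unit, so x2 = True.
But (¬x2) is also a unit clause — contradiction.
So every satisfying assignment has x6 = True.

True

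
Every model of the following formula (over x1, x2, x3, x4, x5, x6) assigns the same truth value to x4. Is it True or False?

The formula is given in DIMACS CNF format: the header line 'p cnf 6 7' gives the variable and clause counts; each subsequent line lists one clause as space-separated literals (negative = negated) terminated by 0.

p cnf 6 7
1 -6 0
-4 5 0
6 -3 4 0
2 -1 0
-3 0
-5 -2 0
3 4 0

True

Suppose x4 = False.
Unit clause (¬x3) forces x3 = False.
That conflicts with the unit clause (x3).
So every satisfying assignment has x4 = True.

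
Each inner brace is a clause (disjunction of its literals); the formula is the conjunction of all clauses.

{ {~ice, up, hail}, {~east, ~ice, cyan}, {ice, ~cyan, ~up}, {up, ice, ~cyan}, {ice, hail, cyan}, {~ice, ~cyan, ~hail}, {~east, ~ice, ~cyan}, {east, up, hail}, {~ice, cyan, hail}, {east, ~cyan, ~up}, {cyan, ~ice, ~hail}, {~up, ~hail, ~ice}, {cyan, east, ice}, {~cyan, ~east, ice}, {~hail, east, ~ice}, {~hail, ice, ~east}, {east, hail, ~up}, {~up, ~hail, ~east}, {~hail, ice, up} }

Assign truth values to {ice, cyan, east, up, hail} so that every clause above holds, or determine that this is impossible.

UNSATISFIABLE

Suppose ice = 0.
Suppose cyan = 0.
Unit clause (hail) forces hail = 1.
Unit clause (east) forces east = 1.
That conflicts with the unit clause (~east).
Undo cyan and try cyan = 1.
Unit clause (~up) forces up = 0.
That conflicts with the unit clause (up).
Neither cyan = 1 nor cyan = 0 works.
Undo ice and try ice = 1.
Suppose up = 1.
Unit clause (~hail) forces hail = 0.
Unit clause (cyan) forces cyan = 1.
Unit clause (~east) forces east = 0.
That conflicts with the unit clause (east).
Undo up and try up = 0.
Unit clause (hail) forces hail = 1.
Unit clause (~cyan) forces cyan = 0.
That conflicts with the unit clause (cyan).
Neither up = 1 nor up = 0 works.
Neither ice = 1 nor ice = 0 works.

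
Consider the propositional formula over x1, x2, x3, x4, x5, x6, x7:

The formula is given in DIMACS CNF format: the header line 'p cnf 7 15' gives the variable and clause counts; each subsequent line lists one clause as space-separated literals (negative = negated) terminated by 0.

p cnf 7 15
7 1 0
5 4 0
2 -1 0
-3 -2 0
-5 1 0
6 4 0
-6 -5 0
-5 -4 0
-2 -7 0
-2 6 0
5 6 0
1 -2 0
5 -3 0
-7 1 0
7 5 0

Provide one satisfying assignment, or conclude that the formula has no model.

Case x7 = True:
The clause (¬x2) is unit, so x2 = False.
The clause (¬x1) is unit, so x1 = False.
Now (x1) is unsatisfied and unit — conflict.
So x7 must be the other value — set x7 = False.
The clause (x1) is unit, so x1 = True.
The clause (x2) is unit, so x2 = True.
The clause (¬x3) is unit, so x3 = False.
The clause (x6) is unit, so x6 = True.
The clause (¬x5) is unit, so x5 = False.
Now (x5) is unsatisfied and unit — conflict.
Neither x7 = True nor x7 = False works.

UNSATISFIABLE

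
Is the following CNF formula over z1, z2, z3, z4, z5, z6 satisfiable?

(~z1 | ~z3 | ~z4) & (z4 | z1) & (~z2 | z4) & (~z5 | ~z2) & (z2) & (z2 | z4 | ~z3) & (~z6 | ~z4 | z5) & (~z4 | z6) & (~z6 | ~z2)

No

(z2) alone gives z2 = 1.
(z4) alone gives z4 = 1.
(~z5) alone gives z5 = 0.
(~z6) alone gives z6 = 0.
Now (z6) is unsatisfied and unit — conflict.
No assignment satisfies every clause.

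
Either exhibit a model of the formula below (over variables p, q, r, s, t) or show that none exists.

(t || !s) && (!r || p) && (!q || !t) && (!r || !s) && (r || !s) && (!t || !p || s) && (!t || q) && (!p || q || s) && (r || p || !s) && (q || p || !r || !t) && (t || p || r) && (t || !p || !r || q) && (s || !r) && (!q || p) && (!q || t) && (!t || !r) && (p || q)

Branch on t: set t = true.
(!q) alone gives q = false.
Now (q) is unsatisfied and unit — conflict.
Backtrack on t: now try t = false.
(!s) alone gives s = false.
(!r) alone gives r = false.
(p) alone gives p = true.
(q) alone gives q = true.
Now (!q) is unsatisfied and unit — conflict.
Both values of t lead to a conflict.

UNSATISFIABLE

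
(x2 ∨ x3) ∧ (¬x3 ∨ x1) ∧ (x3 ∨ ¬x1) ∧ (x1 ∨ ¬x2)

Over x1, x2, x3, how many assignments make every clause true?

There are 2^3 = 8 truth assignments over (x1, x2, x3).
Split on x3. With x3 = True, the clauses containing x3 are satisfied and ¬x3 drops from the rest; 2 of the 2^2 = 4 assignments to the other variables satisfy what remains.
With x3 = False, by the same count on the reduced clause set, 0 assignments work.
Total: 2 + 0 = 2.

2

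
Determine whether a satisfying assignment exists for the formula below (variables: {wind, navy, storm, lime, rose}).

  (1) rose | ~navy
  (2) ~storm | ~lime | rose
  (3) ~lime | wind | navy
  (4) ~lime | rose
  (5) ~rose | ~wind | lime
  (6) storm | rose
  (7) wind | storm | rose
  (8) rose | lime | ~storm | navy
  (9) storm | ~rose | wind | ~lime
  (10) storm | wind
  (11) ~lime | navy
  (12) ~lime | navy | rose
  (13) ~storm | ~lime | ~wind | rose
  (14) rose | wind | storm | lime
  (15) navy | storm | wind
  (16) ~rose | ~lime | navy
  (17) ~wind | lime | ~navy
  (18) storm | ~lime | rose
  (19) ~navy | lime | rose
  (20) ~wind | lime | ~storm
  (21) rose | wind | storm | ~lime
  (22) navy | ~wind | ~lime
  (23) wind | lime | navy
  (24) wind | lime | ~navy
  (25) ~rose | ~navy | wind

Case rose = 1:
Case wind = 1:
From the singleton clause (lime), lime = 1.
From the singleton clause (navy), navy = 1.
All clauses hold; storm can take either value.
A satisfying assignment: wind=1, navy=1, storm=1, lime=1, rose=1.

Yes, satisfiable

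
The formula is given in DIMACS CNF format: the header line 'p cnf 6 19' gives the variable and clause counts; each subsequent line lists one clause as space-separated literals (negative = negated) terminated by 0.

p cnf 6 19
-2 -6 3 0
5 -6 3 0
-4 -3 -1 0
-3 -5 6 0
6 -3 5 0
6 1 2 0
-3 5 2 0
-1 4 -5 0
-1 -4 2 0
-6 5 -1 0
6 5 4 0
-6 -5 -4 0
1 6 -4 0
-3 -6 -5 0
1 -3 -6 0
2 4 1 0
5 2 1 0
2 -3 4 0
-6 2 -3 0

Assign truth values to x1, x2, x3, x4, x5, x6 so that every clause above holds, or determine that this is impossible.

x1 ↦ False, x2 ↦ True, x3 ↦ False, x4 ↦ False, x5 ↦ True, x6 ↦ False

Branch on x2: set x2 = True.
Branch on x6: set x6 = False.
Branch on x3: set x3 = False.
Branch on x5: set x5 = True.
Branch on x1: set x1 = False.
From the singleton clause (¬x4), x4 = False.
All clauses are satisfied.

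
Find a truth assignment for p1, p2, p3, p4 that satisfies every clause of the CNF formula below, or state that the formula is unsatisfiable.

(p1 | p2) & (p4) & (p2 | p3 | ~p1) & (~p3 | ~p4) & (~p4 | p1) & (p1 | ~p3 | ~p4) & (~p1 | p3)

UNSATISFIABLE

(p4) alone gives p4 = 1.
(~p3) alone gives p3 = 0.
(p1) alone gives p1 = 1.
But (~p1) is also a unit clause — contradiction.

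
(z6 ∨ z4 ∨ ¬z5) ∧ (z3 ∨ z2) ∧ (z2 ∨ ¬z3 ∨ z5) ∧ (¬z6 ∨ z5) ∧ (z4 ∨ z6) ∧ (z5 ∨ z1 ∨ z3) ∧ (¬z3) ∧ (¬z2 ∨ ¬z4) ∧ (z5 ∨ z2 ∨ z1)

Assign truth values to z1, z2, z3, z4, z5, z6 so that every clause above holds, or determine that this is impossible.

The clause (¬z3) is unit, so z3 = False.
The clause (z2) is unit, so z2 = True.
The clause (¬z4) is unit, so z4 = False.
The clause (z6) is unit, so z6 = True.
The clause (z5) is unit, so z5 = True.
Every clause is now satisfied; z1 is unconstrained.

z1 ↦ False, z2 ↦ True, z3 ↦ False, z4 ↦ False, z5 ↦ True, z6 ↦ True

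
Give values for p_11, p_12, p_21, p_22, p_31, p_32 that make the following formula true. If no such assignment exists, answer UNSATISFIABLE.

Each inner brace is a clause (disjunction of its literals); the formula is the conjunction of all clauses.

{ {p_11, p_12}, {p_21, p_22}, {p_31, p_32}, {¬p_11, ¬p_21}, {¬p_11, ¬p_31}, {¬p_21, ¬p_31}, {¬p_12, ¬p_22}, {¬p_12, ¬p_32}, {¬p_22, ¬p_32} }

UNSATISFIABLE

Suppose p_11 = True.
From the singleton clause (¬p_21), p_21 = False.
From the singleton clause (p_22), p_22 = True.
From the singleton clause (¬p_31), p_31 = False.
From the singleton clause (p_32), p_32 = True.
Now (¬p_32) is unsatisfied and unit — conflict.
Backtrack on p_11: now try p_11 = False.
From the singleton clause (p_12), p_12 = True.
From the singleton clause (¬p_22), p_22 = False.
From the singleton clause (p_21), p_21 = True.
From the singleton clause (¬p_31), p_31 = False.
From the singleton clause (p_32), p_32 = True.
Now (¬p_32) is unsatisfied and unit — conflict.
Neither p_11 = True nor p_11 = False works.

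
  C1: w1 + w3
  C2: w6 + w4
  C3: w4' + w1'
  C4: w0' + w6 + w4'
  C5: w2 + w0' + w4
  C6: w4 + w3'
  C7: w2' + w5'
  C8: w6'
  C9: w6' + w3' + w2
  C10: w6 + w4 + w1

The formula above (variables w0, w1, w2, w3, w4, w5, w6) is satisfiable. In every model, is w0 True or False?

Suppose w0 = 1.
Unit clause (w6') forces w6 = 0.
Unit clause (w4) forces w4 = 1.
Now (w4') is unsatisfied and unit — conflict.
So every satisfying assignment has w0 = False.

False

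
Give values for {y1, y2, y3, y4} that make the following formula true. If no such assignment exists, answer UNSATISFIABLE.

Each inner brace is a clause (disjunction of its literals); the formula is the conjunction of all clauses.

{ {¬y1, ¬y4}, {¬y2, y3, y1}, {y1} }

From the singleton clause (y1), y1 = True.
From the singleton clause (¬y4), y4 = False.
All clauses hold; y2, y3 can take either value.

y1: True, y2: False, y3: True, y4: False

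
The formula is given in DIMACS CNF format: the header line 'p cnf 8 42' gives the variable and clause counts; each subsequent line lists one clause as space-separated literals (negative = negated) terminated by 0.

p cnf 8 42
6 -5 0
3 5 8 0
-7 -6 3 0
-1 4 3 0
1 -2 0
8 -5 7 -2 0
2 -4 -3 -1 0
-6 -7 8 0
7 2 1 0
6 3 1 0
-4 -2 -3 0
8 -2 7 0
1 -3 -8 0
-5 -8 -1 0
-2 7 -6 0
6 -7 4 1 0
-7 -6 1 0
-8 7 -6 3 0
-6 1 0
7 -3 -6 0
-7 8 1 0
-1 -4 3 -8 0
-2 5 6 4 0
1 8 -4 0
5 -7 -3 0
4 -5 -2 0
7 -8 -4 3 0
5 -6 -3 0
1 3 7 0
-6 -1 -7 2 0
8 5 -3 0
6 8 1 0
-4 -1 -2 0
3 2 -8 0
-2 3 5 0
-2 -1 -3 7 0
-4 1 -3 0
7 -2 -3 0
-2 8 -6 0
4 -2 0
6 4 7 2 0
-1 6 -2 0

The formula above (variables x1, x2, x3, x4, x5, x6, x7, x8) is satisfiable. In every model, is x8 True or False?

Suppose x8 = True.
Try x6 = True.
From the singleton clause (x1), x1 = True.
From the singleton clause (¬x5), x5 = False.
From the singleton clause (¬x3), x3 = False.
From the singleton clause (¬x7), x7 = False.
But (x7) is also a unit clause — contradiction.
That branch fails; take x6 = False instead.
From the singleton clause (¬x5), x5 = False.
Try x1 = True.
From the singleton clause (¬x2), x2 = False.
From the singleton clause (x3), x3 = True.
From the singleton clause (¬x4), x4 = False.
From the singleton clause (¬x7), x7 = False.
But (x7) is also a unit clause — contradiction.
That branch fails; take x1 = False instead.
From the singleton clause (¬x2), x2 = False.
From the singleton clause (x7), x7 = True.
From the singleton clause (x3), x3 = True.
But (¬x3) is also a unit clause — contradiction.
Both values of x1 lead to a conflict.
Both values of x6 lead to a conflict.
So every satisfying assignment has x8 = False.

False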